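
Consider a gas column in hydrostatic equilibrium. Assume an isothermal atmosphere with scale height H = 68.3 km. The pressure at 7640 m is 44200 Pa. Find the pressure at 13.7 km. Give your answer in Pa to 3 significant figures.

P ≈ 40400 Pa

Between two levels, P₂ = P₁ exp(−Δz/H) with Δz = z₂ − z₁.
Δz = 13700 − 7640.0 = 6060.0 m; Δz/H = 6060.0/68300 = 0.088726.
P₂ = 44200 × exp(−0.088726) = 44200 × 0.91510 = 40447 Pa.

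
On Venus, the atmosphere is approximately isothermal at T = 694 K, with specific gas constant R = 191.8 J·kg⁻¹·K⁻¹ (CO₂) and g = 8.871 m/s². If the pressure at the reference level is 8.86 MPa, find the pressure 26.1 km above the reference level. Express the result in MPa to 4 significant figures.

Scale height: H = RT/g = 191.8 × 694 / 8.871 = 15005 m.
Barometric formula: P = P₀ exp(−z/H).
z/H = 26100/15005 = 1.7394; exp(−1.7394) = 0.17563.
P = 8.86 × 0.17563 = 1.5561 MPa.

P ≈ 1.556 MPa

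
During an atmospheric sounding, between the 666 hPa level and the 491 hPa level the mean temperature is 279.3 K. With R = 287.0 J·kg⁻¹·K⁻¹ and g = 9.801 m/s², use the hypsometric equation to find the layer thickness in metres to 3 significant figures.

Hypsometric equation: Δz = (R T̄/g) ln(P₁/P₂).
R T̄/g = 287.0 × 279.3 / 9.801 = 8178.7 m.
ln(666/491) = ln(1.3564) = 0.30483.
Δz = 8178.7 × 0.30483 = 2493.1 m.

Δz ≈ 2490 m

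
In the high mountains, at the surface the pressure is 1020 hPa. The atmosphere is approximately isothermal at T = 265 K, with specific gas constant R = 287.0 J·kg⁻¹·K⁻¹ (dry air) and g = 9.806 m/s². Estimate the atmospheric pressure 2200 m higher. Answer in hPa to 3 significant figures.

P ≈ 768 hPa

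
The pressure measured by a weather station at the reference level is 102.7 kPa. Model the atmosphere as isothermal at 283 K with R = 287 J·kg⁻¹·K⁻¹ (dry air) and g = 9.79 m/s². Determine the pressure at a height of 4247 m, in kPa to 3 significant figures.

Scale height: H = RT/g = 287 × 283 / 9.79 = 8296.3 m.
Barometric formula: P = P₀ exp(−z/H).
z/H = 4247.0/8296.3 = 0.51191; exp(−0.51191) = 0.59935.
P = 102.7 × 0.59935 = 61.553 kPa.

P ≈ 61.6 kPa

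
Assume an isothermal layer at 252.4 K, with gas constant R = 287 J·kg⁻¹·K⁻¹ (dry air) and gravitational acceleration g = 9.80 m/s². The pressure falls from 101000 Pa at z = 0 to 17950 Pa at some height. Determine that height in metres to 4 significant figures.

Scale height: H = RT/g = 287 × 252.4 / 9.80 = 7391.7 m.
Invert the barometric formula: z = H ln(P₀/P).
P₀/P = 101000/17950 = 5.6267; ln(5.6267) = 1.7275.
z = 7391.7 × 1.7275 = 12769 m.

z ≈ 12770 m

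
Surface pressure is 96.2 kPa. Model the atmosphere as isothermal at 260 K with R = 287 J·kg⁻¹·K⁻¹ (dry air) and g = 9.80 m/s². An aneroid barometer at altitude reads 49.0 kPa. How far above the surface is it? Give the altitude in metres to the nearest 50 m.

Scale height: H = RT/g = 287 × 260 / 9.80 = 7614.3 m.
Invert the barometric formula: z = H ln(P₀/P).
P₀/P = 96.2/49.0 = 1.9633; ln(1.9633) = 0.67463.
z = 7614.3 × 0.67463 = 5136.8 m.

z ≈ 5150 m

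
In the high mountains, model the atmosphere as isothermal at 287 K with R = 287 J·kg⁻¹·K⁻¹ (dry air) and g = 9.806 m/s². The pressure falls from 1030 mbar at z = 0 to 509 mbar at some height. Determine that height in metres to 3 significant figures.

z ≈ 5920 m

Scale height: H = RT/g = 287 × 287 / 9.806 = 8399.9 m.
Invert the barometric formula: z = H ln(P₀/P).
P₀/P = 1030/509 = 2.0236; ln(2.0236) = 0.70488.
z = 8399.9 × 0.70488 = 5920.9 m.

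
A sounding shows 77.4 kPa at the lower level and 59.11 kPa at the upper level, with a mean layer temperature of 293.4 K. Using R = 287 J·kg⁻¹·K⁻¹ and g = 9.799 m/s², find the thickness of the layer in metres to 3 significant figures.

Hypsometric equation: Δz = (R T̄/g) ln(P₁/P₂).
R T̄/g = 287 × 293.4 / 9.799 = 8593.3 m.
ln(77.4/59.11) = ln(1.3094) = 0.26957.
Δz = 8593.3 × 0.26957 = 2316.5 m.

Δz ≈ 2320 m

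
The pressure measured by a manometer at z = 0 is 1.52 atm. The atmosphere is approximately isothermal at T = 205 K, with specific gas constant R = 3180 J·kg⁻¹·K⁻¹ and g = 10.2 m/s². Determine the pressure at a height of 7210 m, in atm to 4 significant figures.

Scale height: H = RT/g = 3180 × 205 / 10.2 = 63912 m.
Barometric formula: P = P₀ exp(−z/H).
z/H = 7210.0/63912 = 0.11281; exp(−0.11281) = 0.89332.
P = 1.52 × 0.89332 = 1.3578 atm.

P ≈ 1.358 atm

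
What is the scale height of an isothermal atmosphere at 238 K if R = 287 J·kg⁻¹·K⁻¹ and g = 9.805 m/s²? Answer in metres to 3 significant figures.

H ≈ 6970 m

The scale height of an isothermal atmosphere is H = RT/g.
H = 287 × 238 / 9.805 = 68306/9.805 = 6966.4 m.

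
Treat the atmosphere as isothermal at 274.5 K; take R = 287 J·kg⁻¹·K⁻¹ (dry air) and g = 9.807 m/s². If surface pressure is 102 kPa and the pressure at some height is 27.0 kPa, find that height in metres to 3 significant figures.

z ≈ 10700 m

Scale height: H = RT/g = 287 × 274.5 / 9.807 = 8033.2 m.
Invert the barometric formula: z = H ln(P₀/P).
P₀/P = 102/27.0 = 3.7778; ln(3.7778) = 1.3291.
z = 8033.2 × 1.3291 = 10677 m.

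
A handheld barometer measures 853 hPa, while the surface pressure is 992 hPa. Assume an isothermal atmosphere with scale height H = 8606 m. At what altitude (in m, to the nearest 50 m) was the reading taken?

Invert the barometric formula: z = H ln(P₀/P).
P₀/P = 992/853 = 1.1630; ln(1.1630) = 0.15100.
z = 8606.0 × 0.15100 = 1299.5 m.

z ≈ 1300 m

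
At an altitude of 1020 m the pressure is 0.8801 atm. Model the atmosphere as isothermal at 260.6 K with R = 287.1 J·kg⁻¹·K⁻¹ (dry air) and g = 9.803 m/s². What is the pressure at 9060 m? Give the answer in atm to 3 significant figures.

Scale height: H = RT/g = 287.1 × 260.6 / 9.803 = 7632.2 m.
Between two levels, P₂ = P₁ exp(−Δz/H) with Δz = z₂ − z₁.
Δz = 9060.0 − 1020.0 = 8040.0 m; Δz/H = 8040.0/7632.2 = 1.0534.
P₂ = 0.8801 × exp(−1.0534) = 0.8801 × 0.34875 = 0.30693 atm.

P ≈ 0.307 atm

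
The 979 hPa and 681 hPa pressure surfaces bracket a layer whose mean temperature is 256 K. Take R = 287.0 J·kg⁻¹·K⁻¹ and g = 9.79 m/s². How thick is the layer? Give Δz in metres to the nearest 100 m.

Δz ≈ 2700 m

Hypsometric equation: Δz = (R T̄/g) ln(P₁/P₂).
R T̄/g = 287.0 × 256 / 9.79 = 7504.8 m.
ln(979/681) = ln(1.4376) = 0.36298.
Δz = 7504.8 × 0.36298 = 2724.1 m.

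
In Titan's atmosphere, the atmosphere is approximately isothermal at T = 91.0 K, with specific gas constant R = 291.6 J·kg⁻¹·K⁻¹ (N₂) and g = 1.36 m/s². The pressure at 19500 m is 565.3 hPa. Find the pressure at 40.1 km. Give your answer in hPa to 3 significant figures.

Scale height: H = RT/g = 291.6 × 91.0 / 1.36 = 19511 m.
Between two levels, P₂ = P₁ exp(−Δz/H) with Δz = z₂ − z₁.
Δz = 40100 − 19500 = 20600 m; Δz/H = 20600/19511 = 1.0558.
P₂ = 565.3 × exp(−1.0558) = 565.3 × 0.34791 = 196.67 hPa.

P ≈ 197 hPa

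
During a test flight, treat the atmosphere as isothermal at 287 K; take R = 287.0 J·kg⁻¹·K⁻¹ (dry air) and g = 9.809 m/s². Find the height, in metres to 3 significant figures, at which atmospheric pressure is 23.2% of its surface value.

z ≈ 12300 m

Scale height: H = RT/g = 287.0 × 287 / 9.809 = 8397.3 m.
Set P/P₀ = exp(−z/H) = 0.232, so z = −H ln(0.232).
−ln(0.232) = 1.4610; z = 8397.3 × 1.4610 = 12268 m.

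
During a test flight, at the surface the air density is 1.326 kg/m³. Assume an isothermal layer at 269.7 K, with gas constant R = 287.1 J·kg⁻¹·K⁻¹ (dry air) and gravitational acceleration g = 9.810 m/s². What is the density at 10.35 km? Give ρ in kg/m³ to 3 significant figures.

ρ ≈ 0.357 kg/m³

Scale height: H = RT/g = 287.1 × 269.7 / 9.810 = 7893.1 m.
In an isothermal atmosphere, density decays like pressure: ρ = ρ₀ exp(−z/H).
z/H = 10350/7893.1 = 1.3113; exp(−1.3113) = 0.26947.
ρ = 1.326 × 0.26947 = 0.35732 kg/m³.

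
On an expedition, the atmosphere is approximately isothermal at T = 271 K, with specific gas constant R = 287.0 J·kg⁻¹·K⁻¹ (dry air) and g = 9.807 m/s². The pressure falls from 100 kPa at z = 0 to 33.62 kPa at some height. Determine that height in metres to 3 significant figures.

z ≈ 8640 m

Scale height: H = RT/g = 287.0 × 271 / 9.807 = 7930.8 m.
Invert the barometric formula: z = H ln(P₀/P).
P₀/P = 100/33.62 = 2.9744; ln(2.9744) = 1.0900.
z = 7930.8 × 1.0900 = 8644.6 m.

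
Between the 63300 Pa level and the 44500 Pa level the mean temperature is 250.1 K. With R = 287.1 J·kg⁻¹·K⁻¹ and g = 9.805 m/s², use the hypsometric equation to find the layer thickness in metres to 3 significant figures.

Hypsometric equation: Δz = (R T̄/g) ln(P₁/P₂).
R T̄/g = 287.1 × 250.1 / 9.805 = 7323.2 m.
ln(63300/44500) = ln(1.4225) = 0.35242.
Δz = 7323.2 × 0.35242 = 2580.8 m.

Δz ≈ 2580 m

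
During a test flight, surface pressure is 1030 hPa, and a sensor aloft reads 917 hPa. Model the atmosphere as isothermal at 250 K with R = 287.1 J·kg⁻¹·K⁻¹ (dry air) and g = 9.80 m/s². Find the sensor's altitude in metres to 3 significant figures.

z ≈ 851 m

Scale height: H = RT/g = 287.1 × 250 / 9.80 = 7324.0 m.
Invert the barometric formula: z = H ln(P₀/P).
P₀/P = 1030/917 = 1.1232; ln(1.1232) = 0.11618.
z = 7324.0 × 0.11618 = 850.90 m.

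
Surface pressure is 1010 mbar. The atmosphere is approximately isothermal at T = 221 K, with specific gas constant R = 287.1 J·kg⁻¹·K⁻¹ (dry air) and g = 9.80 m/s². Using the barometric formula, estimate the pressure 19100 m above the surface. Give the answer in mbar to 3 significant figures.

Scale height: H = RT/g = 287.1 × 221 / 9.80 = 6474.4 m.
Barometric formula: P = P₀ exp(−z/H).
z/H = 19100/6474.4 = 2.9501; exp(−2.9501) = 0.052334.
P = 1010 × 0.052334 = 52.857 mbar.

P ≈ 52.9 mbar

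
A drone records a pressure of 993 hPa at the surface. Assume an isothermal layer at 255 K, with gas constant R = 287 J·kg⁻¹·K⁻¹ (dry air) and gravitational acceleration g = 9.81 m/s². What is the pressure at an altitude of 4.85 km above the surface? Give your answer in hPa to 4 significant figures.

P ≈ 518.3 hPa

Scale height: H = RT/g = 287 × 255 / 9.81 = 7460.2 m.
Barometric formula: P = P₀ exp(−z/H).
z/H = 4850.0/7460.2 = 0.65012; exp(−0.65012) = 0.52198.
P = 993 × 0.52198 = 518.33 hPa.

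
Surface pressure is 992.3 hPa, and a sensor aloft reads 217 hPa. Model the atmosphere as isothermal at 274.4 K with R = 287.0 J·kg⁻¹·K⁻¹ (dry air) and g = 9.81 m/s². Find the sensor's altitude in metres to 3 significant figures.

z ≈ 12200 m

Scale height: H = RT/g = 287.0 × 274.4 / 9.81 = 8027.8 m.
Invert the barometric formula: z = H ln(P₀/P).
P₀/P = 992.3/217 = 4.5728; ln(4.5728) = 1.5201.
z = 8027.8 × 1.5201 = 12203 m.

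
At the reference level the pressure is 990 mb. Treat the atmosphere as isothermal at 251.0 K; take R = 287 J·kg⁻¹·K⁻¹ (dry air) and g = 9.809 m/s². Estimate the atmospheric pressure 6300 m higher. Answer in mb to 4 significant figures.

P ≈ 419.8 mb

Scale height: H = RT/g = 287 × 251.0 / 9.809 = 7344.0 m.
Barometric formula: P = P₀ exp(−z/H).
z/H = 6300.0/7344.0 = 0.85784; exp(−0.85784) = 0.42408.
P = 990 × 0.42408 = 419.84 mb.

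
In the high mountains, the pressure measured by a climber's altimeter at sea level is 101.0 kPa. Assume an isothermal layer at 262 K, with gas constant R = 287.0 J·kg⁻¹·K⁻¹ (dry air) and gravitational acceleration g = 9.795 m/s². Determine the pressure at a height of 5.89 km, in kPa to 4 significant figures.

P ≈ 46.89 kPa

Scale height: H = RT/g = 287.0 × 262 / 9.795 = 7676.8 m.
Barometric formula: P = P₀ exp(−z/H).
z/H = 5890.0/7676.8 = 0.76725; exp(−0.76725) = 0.46429.
P = 101.0 × 0.46429 = 46.893 kPa.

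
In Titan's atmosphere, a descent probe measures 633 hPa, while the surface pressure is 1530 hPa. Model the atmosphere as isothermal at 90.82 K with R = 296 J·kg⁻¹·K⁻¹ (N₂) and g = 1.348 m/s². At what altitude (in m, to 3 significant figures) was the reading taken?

Scale height: H = RT/g = 296 × 90.82 / 1.348 = 19943 m.
Invert the barometric formula: z = H ln(P₀/P).
P₀/P = 1530/633 = 2.4171; ln(2.4171) = 0.88257.
z = 19943 × 0.88257 = 17601 m.

z ≈ 17600 m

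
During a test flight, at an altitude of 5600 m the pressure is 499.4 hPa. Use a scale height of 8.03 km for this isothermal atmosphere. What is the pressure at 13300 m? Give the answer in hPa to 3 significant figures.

Between two levels, P₂ = P₁ exp(−Δz/H) with Δz = z₂ − z₁.
Δz = 13300 − 5600.0 = 7700.0 m; Δz/H = 7700.0/8030.0 = 0.95890.
P₂ = 499.4 × exp(−0.95890) = 499.4 × 0.38331 = 191.43 hPa.

P ≈ 191 hPa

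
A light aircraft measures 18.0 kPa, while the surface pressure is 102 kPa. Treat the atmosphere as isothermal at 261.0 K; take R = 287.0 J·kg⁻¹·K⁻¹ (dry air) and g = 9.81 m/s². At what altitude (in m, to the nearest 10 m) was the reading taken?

z ≈ 13250 m

Scale height: H = RT/g = 287.0 × 261.0 / 9.81 = 7635.8 m.
Invert the barometric formula: z = H ln(P₀/P).
P₀/P = 102/18.0 = 5.6667; ln(5.6667) = 1.7346.
z = 7635.8 × 1.7346 = 13245 m.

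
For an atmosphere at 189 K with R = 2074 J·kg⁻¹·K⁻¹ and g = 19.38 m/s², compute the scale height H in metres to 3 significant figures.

The scale height of an isothermal atmosphere is H = RT/g.
H = 2074 × 189 / 19.38 = 391990/19.38 = 20227 m.

H ≈ 20200 m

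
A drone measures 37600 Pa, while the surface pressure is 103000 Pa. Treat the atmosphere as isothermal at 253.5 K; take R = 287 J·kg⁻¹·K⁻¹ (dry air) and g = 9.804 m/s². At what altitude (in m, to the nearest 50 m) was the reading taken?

Scale height: H = RT/g = 287 × 253.5 / 9.804 = 7420.9 m.
Invert the barometric formula: z = H ln(P₀/P).
P₀/P = 103000/37600 = 2.7394; ln(2.7394) = 1.0077.
z = 7420.9 × 1.0077 = 7478.0 m.

z ≈ 7500 m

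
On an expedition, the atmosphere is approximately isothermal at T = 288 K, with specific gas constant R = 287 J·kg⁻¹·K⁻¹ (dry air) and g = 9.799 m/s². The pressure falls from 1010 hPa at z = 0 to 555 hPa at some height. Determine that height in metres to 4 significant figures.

z ≈ 5050 m

Scale height: H = RT/g = 287 × 288 / 9.799 = 8435.1 m.
Invert the barometric formula: z = H ln(P₀/P).
P₀/P = 1010/555 = 1.8198; ln(1.8198) = 0.59873.
z = 8435.1 × 0.59873 = 5050.3 m.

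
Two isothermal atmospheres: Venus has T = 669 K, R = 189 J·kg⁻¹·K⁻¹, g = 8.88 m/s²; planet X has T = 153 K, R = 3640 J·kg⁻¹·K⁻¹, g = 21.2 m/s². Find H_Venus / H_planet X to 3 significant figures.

H = RT/g for each body.
H_Venus = 189 × 669 / 8.88 = 14239 m.
H_planet X = 3640 × 153 / 21.2 = 26270 m.
H_Venus/H_planet X = 14239/26270 = 0.54203.

H_Venus/H_planet X ≈ 0.542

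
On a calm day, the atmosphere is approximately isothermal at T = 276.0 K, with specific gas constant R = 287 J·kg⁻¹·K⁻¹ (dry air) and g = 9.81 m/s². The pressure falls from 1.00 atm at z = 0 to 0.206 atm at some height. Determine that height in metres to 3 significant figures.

Scale height: H = RT/g = 287 × 276.0 / 9.81 = 8074.6 m.
Invert the barometric formula: z = H ln(P₀/P).
P₀/P = 1.00/0.206 = 4.8544; ln(4.8544) = 1.5799.
z = 8074.6 × 1.5799 = 12757 m.

z ≈ 12800 m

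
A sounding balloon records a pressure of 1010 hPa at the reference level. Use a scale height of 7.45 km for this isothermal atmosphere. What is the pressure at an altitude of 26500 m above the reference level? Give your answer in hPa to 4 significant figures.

Barometric formula: P = P₀ exp(−z/H).
z/H = 26500/7450.0 = 3.5570; exp(−3.5570) = 0.028524.
P = 1010 × 0.028524 = 28.809 hPa.

P ≈ 28.81 hPa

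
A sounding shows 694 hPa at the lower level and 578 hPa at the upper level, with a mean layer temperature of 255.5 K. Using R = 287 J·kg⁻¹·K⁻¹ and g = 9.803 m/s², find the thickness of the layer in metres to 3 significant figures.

Hypsometric equation: Δz = (R T̄/g) ln(P₁/P₂).
R T̄/g = 287 × 255.5 / 9.803 = 7480.2 m.
ln(694/578) = ln(1.2007) = 0.18290.
Δz = 7480.2 × 0.18290 = 1368.1 m.

Δz ≈ 1370 m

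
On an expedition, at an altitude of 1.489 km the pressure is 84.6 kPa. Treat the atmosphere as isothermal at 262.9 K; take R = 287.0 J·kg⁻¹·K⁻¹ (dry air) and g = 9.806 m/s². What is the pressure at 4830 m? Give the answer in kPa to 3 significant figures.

P ≈ 54.8 kPa

Scale height: H = RT/g = 287.0 × 262.9 / 9.806 = 7694.5 m.
Between two levels, P₂ = P₁ exp(−Δz/H) with Δz = z₂ − z₁.
Δz = 4830.0 − 1489.0 = 3341.0 m; Δz/H = 3341.0/7694.5 = 0.43421.
P₂ = 84.6 × exp(−0.43421) = 84.6 × 0.64778 = 54.802 kPa.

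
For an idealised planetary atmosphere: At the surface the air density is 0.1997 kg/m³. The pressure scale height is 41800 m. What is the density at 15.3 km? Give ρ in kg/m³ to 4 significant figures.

In an isothermal atmosphere, density decays like pressure: ρ = ρ₀ exp(−z/H).
z/H = 15300/41800 = 0.36603; exp(−0.36603) = 0.69348.
ρ = 0.1997 × 0.69348 = 0.13849 kg/m³.

ρ ≈ 0.1385 kg/m³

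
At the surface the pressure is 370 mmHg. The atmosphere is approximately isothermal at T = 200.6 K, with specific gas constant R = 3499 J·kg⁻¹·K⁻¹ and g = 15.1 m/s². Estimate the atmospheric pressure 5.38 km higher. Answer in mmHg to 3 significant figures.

P ≈ 330 mmHg

Scale height: H = RT/g = 3499 × 200.6 / 15.1 = 46483 m.
Barometric formula: P = P₀ exp(−z/H).
z/H = 5380.0/46483 = 0.11574; exp(−0.11574) = 0.89071.
P = 370 × 0.89071 = 329.56 mmHg.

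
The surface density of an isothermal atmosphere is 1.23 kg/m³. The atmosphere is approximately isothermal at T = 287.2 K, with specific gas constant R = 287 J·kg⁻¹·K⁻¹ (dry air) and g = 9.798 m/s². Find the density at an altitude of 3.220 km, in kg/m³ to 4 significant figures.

ρ ≈ 0.8388 kg/m³

Scale height: H = RT/g = 287 × 287.2 / 9.798 = 8412.6 m.
In an isothermal atmosphere, density decays like pressure: ρ = ρ₀ exp(−z/H).
z/H = 3220.0/8412.6 = 0.38276; exp(−0.38276) = 0.68198.
ρ = 1.23 × 0.68198 = 0.83884 kg/m³.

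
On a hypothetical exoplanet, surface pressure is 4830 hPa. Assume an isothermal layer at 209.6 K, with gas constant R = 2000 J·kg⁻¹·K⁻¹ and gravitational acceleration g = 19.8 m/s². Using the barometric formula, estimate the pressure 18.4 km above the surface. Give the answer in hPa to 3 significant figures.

Scale height: H = RT/g = 2000 × 209.6 / 19.8 = 21172 m.
Barometric formula: P = P₀ exp(−z/H).
z/H = 18400/21172 = 0.86907; exp(−0.86907) = 0.41934.
P = 4830 × 0.41934 = 2025.4 hPa.

P ≈ 2030 hPa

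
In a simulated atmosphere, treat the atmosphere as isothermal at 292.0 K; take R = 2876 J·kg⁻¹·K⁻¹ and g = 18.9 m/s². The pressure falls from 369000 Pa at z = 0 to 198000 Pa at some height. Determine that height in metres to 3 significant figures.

Scale height: H = RT/g = 2876 × 292.0 / 18.9 = 44433 m.
Invert the barometric formula: z = H ln(P₀/P).
P₀/P = 369000/198000 = 1.8636; ln(1.8636) = 0.62251.
z = 44433 × 0.62251 = 27660 m.

z ≈ 27700 m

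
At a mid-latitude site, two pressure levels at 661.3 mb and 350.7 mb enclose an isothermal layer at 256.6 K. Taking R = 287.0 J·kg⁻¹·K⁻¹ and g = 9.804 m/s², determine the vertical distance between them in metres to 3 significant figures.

Hypsometric equation: Δz = (R T̄/g) ln(P₁/P₂).
R T̄/g = 287.0 × 256.6 / 9.804 = 7511.6 m.
ln(661.3/350.7) = ln(1.8857) = 0.63430.
Δz = 7511.6 × 0.63430 = 4764.6 m.

Δz ≈ 4760 m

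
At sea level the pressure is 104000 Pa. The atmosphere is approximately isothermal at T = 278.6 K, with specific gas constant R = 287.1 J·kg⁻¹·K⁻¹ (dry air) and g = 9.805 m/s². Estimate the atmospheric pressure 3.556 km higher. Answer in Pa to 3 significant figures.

Scale height: H = RT/g = 287.1 × 278.6 / 9.805 = 8157.7 m.
Barometric formula: P = P₀ exp(−z/H).
z/H = 3556.0/8157.7 = 0.43591; exp(−0.43591) = 0.64668.
P = 104000 × 0.64668 = 67255 Pa.

P ≈ 67300 Pa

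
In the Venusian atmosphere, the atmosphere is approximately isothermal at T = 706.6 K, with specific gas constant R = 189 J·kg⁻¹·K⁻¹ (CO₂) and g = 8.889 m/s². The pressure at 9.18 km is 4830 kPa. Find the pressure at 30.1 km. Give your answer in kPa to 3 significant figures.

P ≈ 1200 kPa

Scale height: H = RT/g = 189 × 706.6 / 8.889 = 15024 m.
Between two levels, P₂ = P₁ exp(−Δz/H) with Δz = z₂ − z₁.
Δz = 30100 − 9180.0 = 20920 m; Δz/H = 20920/15024 = 1.3924.
P₂ = 4830 × exp(−1.3924) = 4830 × 0.24848 = 1200.2 kPa.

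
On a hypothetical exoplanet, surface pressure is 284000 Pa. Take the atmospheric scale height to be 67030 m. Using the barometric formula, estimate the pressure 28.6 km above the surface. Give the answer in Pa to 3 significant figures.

Barometric formula: P = P₀ exp(−z/H).
z/H = 28600/67030 = 0.42667; exp(−0.42667) = 0.65268.
P = 284000 × 0.65268 = 185360 Pa.

P ≈ 185000 Pa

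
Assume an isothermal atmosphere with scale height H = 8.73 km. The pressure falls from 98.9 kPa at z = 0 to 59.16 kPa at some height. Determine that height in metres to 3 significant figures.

Invert the barometric formula: z = H ln(P₀/P).
P₀/P = 98.9/59.16 = 1.6717; ln(1.6717) = 0.51384.
z = 8730.0 × 0.51384 = 4485.8 m.

z ≈ 4490 m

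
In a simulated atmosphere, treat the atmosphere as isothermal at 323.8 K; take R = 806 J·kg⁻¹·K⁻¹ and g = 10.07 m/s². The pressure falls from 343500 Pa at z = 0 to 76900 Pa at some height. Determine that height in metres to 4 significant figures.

z ≈ 38790 m

Scale height: H = RT/g = 806 × 323.8 / 10.07 = 25917 m.
Invert the barometric formula: z = H ln(P₀/P).
P₀/P = 343500/76900 = 4.4668; ln(4.4668) = 1.4967.
z = 25917 × 1.4967 = 38790 m.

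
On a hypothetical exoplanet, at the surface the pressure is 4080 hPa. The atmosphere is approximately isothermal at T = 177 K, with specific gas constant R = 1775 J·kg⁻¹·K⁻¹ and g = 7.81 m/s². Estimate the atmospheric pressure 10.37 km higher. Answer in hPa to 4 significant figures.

P ≈ 3153 hPa

Scale height: H = RT/g = 1775 × 177 / 7.81 = 40227 m.
Barometric formula: P = P₀ exp(−z/H).
z/H = 10370/40227 = 0.25779; exp(−0.25779) = 0.77276.
P = 4080 × 0.77276 = 3152.9 hPa.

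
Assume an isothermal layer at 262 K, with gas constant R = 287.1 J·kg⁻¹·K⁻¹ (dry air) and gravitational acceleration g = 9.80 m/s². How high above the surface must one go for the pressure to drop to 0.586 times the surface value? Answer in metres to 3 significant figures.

z ≈ 4100 m

Scale height: H = RT/g = 287.1 × 262 / 9.80 = 7675.5 m.
Set P/P₀ = exp(−z/H) = 0.586, so z = −H ln(0.586).
−ln(0.586) = 0.53444; z = 7675.5 × 0.53444 = 4102.1 m.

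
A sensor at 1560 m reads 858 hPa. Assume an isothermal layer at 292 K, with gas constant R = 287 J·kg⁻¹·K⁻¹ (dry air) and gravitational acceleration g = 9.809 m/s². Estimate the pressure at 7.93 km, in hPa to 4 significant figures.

Scale height: H = RT/g = 287 × 292 / 9.809 = 8543.6 m.
Between two levels, P₂ = P₁ exp(−Δz/H) with Δz = z₂ − z₁.
Δz = 7930.0 − 1560.0 = 6370.0 m; Δz/H = 6370.0/8543.6 = 0.74559.
P₂ = 858 × exp(−0.74559) = 858 × 0.47445 = 407.08 hPa.

P ≈ 407.1 hPa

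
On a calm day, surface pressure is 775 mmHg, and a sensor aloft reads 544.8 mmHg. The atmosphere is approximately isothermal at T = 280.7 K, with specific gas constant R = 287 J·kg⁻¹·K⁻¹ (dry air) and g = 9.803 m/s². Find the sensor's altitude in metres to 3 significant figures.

z ≈ 2900 m

Scale height: H = RT/g = 287 × 280.7 / 9.803 = 8218.0 m.
Invert the barometric formula: z = H ln(P₀/P).
P₀/P = 775/544.8 = 1.4225; ln(1.4225) = 0.35242.
z = 8218.0 × 0.35242 = 2896.2 m.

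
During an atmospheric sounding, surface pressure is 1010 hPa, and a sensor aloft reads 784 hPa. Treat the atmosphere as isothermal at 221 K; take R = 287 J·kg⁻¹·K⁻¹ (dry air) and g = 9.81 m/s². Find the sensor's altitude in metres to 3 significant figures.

z ≈ 1640 m

Scale height: H = RT/g = 287 × 221 / 9.81 = 6465.5 m.
Invert the barometric formula: z = H ln(P₀/P).
P₀/P = 1010/784 = 1.2883; ln(1.2883) = 0.25332.
z = 6465.5 × 0.25332 = 1637.8 m.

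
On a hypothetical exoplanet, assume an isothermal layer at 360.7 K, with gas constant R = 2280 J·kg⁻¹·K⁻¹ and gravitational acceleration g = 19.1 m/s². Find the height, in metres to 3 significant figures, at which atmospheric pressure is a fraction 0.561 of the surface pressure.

Scale height: H = RT/g = 2280 × 360.7 / 19.1 = 43057 m.
Set P/P₀ = exp(−z/H) = 0.561, so z = −H ln(0.561).
−ln(0.561) = 0.57803; z = 43057 × 0.57803 = 24888 m.

z ≈ 24900 m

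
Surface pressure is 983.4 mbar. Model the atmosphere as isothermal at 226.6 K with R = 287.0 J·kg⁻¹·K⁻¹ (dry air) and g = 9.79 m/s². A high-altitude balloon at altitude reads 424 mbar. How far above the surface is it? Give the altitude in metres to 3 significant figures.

z ≈ 5590 m

Scale height: H = RT/g = 287.0 × 226.6 / 9.79 = 6642.9 m.
Invert the barometric formula: z = H ln(P₀/P).
P₀/P = 983.4/424 = 2.3193; ln(2.3193) = 0.84127.
z = 6642.9 × 0.84127 = 5588.5 m.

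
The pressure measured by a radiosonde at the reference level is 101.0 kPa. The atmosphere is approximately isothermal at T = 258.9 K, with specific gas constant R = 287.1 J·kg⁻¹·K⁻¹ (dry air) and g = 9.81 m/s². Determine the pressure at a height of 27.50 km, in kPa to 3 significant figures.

P ≈ 2.68 kPa

Scale height: H = RT/g = 287.1 × 258.9 / 9.81 = 7577.0 m.
Barometric formula: P = P₀ exp(−z/H).
z/H = 27500/7577.0 = 3.6294; exp(−3.6294) = 0.026532.
P = 101.0 × 0.026532 = 2.6797 kPa.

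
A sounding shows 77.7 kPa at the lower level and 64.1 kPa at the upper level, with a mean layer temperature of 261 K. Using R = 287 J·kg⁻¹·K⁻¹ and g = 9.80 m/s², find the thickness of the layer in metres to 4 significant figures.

Δz ≈ 1471 m

Hypsometric equation: Δz = (R T̄/g) ln(P₁/P₂).
R T̄/g = 287 × 261 / 9.80 = 7643.6 m.
ln(77.7/64.1) = ln(1.2122) = 0.19244.
Δz = 7643.6 × 0.19244 = 1470.9 m.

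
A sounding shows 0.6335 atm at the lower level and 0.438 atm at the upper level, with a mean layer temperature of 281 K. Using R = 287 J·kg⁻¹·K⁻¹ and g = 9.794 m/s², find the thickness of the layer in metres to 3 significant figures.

Δz ≈ 3040 m

Hypsometric equation: Δz = (R T̄/g) ln(P₁/P₂).
R T̄/g = 287 × 281 / 9.794 = 8234.3 m.
ln(0.6335/0.438) = ln(1.4463) = 0.36901.
Δz = 8234.3 × 0.36901 = 3038.5 m.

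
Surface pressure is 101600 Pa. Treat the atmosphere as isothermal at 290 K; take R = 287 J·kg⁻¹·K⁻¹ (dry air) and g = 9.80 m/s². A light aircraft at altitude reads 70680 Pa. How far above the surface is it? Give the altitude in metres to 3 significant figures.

z ≈ 3080 m

Scale height: H = RT/g = 287 × 290 / 9.80 = 8492.9 m.
Invert the barometric formula: z = H ln(P₀/P).
P₀/P = 101600/70680 = 1.4375; ln(1.4375) = 0.36291.
z = 8492.9 × 0.36291 = 3082.2 m.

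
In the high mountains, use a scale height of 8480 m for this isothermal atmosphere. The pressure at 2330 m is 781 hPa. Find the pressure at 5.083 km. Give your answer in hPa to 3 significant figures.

Between two levels, P₂ = P₁ exp(−Δz/H) with Δz = z₂ − z₁.
Δz = 5083.0 − 2330.0 = 2753.0 m; Δz/H = 2753.0/8480.0 = 0.32465.
P₂ = 781 × exp(−0.32465) = 781 × 0.72278 = 564.49 hPa.

P ≈ 564 hPa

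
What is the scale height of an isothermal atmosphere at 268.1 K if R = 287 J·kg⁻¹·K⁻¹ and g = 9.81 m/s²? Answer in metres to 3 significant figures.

The scale height of an isothermal atmosphere is H = RT/g.
H = 287 × 268.1 / 9.81 = 76945/9.81 = 7843.5 m.

H ≈ 7840 m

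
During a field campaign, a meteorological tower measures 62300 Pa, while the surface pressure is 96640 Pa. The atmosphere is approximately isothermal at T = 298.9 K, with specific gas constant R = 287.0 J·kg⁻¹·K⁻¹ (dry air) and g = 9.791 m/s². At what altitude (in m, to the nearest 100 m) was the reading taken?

z ≈ 3800 m

Scale height: H = RT/g = 287.0 × 298.9 / 9.791 = 8761.5 m.
Invert the barometric formula: z = H ln(P₀/P).
P₀/P = 96640/62300 = 1.5512; ln(1.5512) = 0.43903.
z = 8761.5 × 0.43903 = 3846.6 m.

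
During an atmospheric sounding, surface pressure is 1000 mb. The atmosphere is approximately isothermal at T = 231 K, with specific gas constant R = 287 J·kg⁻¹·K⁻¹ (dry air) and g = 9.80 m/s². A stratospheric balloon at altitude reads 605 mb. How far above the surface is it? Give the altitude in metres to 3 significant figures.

Scale height: H = RT/g = 287 × 231 / 9.80 = 6765.0 m.
Invert the barometric formula: z = H ln(P₀/P).
P₀/P = 1000/605 = 1.6529; ln(1.6529) = 0.50253.
z = 6765.0 × 0.50253 = 3399.6 m.

z ≈ 3400 m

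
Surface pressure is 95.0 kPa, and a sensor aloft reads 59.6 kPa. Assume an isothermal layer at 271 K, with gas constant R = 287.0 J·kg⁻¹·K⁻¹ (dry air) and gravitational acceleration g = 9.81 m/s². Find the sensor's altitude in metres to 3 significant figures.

Scale height: H = RT/g = 287.0 × 271 / 9.81 = 7928.3 m.
Invert the barometric formula: z = H ln(P₀/P).
P₀/P = 95.0/59.6 = 1.5940; ln(1.5940) = 0.46625.
z = 7928.3 × 0.46625 = 3696.6 m.

z ≈ 3700 m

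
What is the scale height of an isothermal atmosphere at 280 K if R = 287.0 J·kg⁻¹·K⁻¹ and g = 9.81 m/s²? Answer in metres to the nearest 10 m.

H ≈ 8190 m

The scale height of an isothermal atmosphere is H = RT/g.
H = 287.0 × 280 / 9.81 = 80360/9.81 = 8191.6 m.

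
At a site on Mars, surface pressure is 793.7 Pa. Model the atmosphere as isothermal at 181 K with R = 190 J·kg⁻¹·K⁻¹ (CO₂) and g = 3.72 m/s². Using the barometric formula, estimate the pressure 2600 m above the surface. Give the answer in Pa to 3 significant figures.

Scale height: H = RT/g = 190 × 181 / 3.72 = 9244.6 m.
Barometric formula: P = P₀ exp(−z/H).
z/H = 2600.0/9244.6 = 0.28125; exp(−0.28125) = 0.75484.
P = 793.7 × 0.75484 = 599.12 Pa.

P ≈ 599 Pa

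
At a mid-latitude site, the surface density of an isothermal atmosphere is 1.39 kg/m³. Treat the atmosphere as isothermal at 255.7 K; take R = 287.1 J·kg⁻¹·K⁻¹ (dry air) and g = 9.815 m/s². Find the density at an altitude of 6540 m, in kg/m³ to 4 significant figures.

ρ ≈ 0.5798 kg/m³

Scale height: H = RT/g = 287.1 × 255.7 / 9.815 = 7479.5 m.
In an isothermal atmosphere, density decays like pressure: ρ = ρ₀ exp(−z/H).
z/H = 6540.0/7479.5 = 0.87439; exp(−0.87439) = 0.41712.
ρ = 1.39 × 0.41712 = 0.57980 kg/m³.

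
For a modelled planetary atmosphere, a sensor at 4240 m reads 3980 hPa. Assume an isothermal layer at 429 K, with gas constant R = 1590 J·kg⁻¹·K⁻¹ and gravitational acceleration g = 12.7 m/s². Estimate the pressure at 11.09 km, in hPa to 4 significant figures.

P ≈ 3503 hPa

Scale height: H = RT/g = 1590 × 429 / 12.7 = 53709 m.
Between two levels, P₂ = P₁ exp(−Δz/H) with Δz = z₂ − z₁.
Δz = 11090 − 4240.0 = 6850.0 m; Δz/H = 6850.0/53709 = 0.12754.
P₂ = 3980 × exp(−0.12754) = 3980 × 0.88026 = 3503.4 hPa.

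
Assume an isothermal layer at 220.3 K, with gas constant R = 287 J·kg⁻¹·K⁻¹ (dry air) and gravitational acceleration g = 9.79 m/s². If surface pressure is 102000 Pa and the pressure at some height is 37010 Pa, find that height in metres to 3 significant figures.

z ≈ 6550 m

Scale height: H = RT/g = 287 × 220.3 / 9.79 = 6458.2 m.
Invert the barometric formula: z = H ln(P₀/P).
P₀/P = 102000/37010 = 2.7560; ln(2.7560) = 1.0138.
z = 6458.2 × 1.0138 = 6547.3 m.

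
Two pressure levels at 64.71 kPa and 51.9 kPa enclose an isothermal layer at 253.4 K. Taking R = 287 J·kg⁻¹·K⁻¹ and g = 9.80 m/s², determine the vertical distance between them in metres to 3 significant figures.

Δz ≈ 1640 m

Hypsometric equation: Δz = (R T̄/g) ln(P₁/P₂).
R T̄/g = 287 × 253.4 / 9.80 = 7421.0 m.
ln(64.71/51.9) = ln(1.2468) = 0.22058.
Δz = 7421.0 × 0.22058 = 1636.9 m.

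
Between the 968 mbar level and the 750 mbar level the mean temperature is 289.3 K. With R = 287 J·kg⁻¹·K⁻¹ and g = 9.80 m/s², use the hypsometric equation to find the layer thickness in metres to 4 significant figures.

Δz ≈ 2162 m

Hypsometric equation: Δz = (R T̄/g) ln(P₁/P₂).
R T̄/g = 287 × 289.3 / 9.80 = 8472.4 m.
ln(968/750) = ln(1.2907) = 0.25518.
Δz = 8472.4 × 0.25518 = 2162.0 m.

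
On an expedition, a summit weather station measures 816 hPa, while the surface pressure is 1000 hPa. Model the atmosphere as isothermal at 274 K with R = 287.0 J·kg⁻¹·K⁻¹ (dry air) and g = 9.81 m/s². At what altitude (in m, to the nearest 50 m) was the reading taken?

Scale height: H = RT/g = 287.0 × 274 / 9.81 = 8016.1 m.
Invert the barometric formula: z = H ln(P₀/P).
P₀/P = 1000/816 = 1.2255; ln(1.2255) = 0.20335.
z = 8016.1 × 0.20335 = 1630.1 m.

z ≈ 1650 m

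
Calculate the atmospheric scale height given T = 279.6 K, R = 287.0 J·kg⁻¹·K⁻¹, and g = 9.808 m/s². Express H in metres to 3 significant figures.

H ≈ 8180 m

The scale height of an isothermal atmosphere is H = RT/g.
H = 287.0 × 279.6 / 9.808 = 80245/9.808 = 8181.6 m.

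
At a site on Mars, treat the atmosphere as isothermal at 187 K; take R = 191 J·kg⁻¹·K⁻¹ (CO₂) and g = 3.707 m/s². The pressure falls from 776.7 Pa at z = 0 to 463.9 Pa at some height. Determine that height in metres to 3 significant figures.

z ≈ 4970 m

Scale height: H = RT/g = 191 × 187 / 3.707 = 9635.0 m.
Invert the barometric formula: z = H ln(P₀/P).
P₀/P = 776.7/463.9 = 1.6743; ln(1.6743) = 0.51540.
z = 9635.0 × 0.51540 = 4965.9 m.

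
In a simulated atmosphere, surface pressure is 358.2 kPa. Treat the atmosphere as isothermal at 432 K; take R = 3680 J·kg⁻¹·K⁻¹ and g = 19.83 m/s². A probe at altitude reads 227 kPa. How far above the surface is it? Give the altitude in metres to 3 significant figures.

z ≈ 36600 m

Scale height: H = RT/g = 3680 × 432 / 19.83 = 80169 m.
Invert the barometric formula: z = H ln(P₀/P).
P₀/P = 358.2/227 = 1.5780; ln(1.5780) = 0.45616.
z = 80169 × 0.45616 = 36570 m.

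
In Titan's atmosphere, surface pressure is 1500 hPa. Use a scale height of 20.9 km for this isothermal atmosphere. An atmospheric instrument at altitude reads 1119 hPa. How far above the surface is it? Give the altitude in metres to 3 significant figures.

z ≈ 6120 m

Invert the barometric formula: z = H ln(P₀/P).
P₀/P = 1500/1119 = 1.3405; ln(1.3405) = 0.29304.
z = 20900 × 0.29304 = 6124.5 m.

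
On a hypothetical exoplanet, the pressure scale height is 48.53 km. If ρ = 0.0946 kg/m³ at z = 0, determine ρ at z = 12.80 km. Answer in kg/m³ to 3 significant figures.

ρ ≈ 0.0727 kg/m³

In an isothermal atmosphere, density decays like pressure: ρ = ρ₀ exp(−z/H).
z/H = 12800/48530 = 0.26375; exp(−0.26375) = 0.76817.
ρ = 0.0946 × 0.76817 = 0.072669 kg/m³.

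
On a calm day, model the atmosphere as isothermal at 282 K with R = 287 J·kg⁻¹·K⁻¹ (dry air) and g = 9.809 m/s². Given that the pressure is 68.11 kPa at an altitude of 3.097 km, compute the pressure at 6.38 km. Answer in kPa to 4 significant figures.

Scale height: H = RT/g = 287 × 282 / 9.809 = 8251.0 m.
Between two levels, P₂ = P₁ exp(−Δz/H) with Δz = z₂ − z₁.
Δz = 6380.0 − 3097.0 = 3283.0 m; Δz/H = 3283.0/8251.0 = 0.39789.
P₂ = 68.11 × exp(−0.39789) = 68.11 × 0.67174 = 45.752 kPa.

P ≈ 45.75 kPa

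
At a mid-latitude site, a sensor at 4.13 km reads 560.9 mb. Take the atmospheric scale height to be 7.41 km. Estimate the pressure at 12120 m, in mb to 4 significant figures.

P ≈ 190.8 mb

Between two levels, P₂ = P₁ exp(−Δz/H) with Δz = z₂ − z₁.
Δz = 12120 − 4130.0 = 7990.0 m; Δz/H = 7990.0/7410.0 = 1.0783.
P₂ = 560.9 × exp(−1.0783) = 560.9 × 0.34017 = 190.80 mb.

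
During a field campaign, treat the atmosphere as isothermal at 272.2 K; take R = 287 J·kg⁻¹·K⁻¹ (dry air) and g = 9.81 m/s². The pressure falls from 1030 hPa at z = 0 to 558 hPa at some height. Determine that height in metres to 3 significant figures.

z ≈ 4880 m

Scale height: H = RT/g = 287 × 272.2 / 9.81 = 7963.4 m.
Invert the barometric formula: z = H ln(P₀/P).
P₀/P = 1030/558 = 1.8459; ln(1.8459) = 0.61297.
z = 7963.4 × 0.61297 = 4881.3 m.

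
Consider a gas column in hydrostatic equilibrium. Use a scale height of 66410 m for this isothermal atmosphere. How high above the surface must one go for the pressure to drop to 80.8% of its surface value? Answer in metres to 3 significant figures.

Set P/P₀ = exp(−z/H) = 0.808, so z = −H ln(0.808).
−ln(0.808) = 0.21319; z = 66410 × 0.21319 = 14158 m.

z ≈ 14200 m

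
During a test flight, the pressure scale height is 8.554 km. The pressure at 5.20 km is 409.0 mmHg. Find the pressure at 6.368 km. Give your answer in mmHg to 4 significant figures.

Between two levels, P₂ = P₁ exp(−Δz/H) with Δz = z₂ − z₁.
Δz = 6368.0 − 5200.0 = 1168.0 m; Δz/H = 1168.0/8554.0 = 0.13654.
P₂ = 409.0 × exp(−0.13654) = 409.0 × 0.87237 = 356.80 mmHg.

P ≈ 356.8 mmHg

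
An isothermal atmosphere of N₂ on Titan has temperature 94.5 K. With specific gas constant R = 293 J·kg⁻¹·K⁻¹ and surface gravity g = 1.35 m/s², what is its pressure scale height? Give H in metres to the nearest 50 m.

H ≈ 20500 m

The scale height of an isothermal atmosphere is H = RT/g.
H = 293 × 94.5 / 1.35 = 27688/1.35 = 20510 m.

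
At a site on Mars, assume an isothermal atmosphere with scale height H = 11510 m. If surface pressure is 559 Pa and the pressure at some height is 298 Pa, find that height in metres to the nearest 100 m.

Invert the barometric formula: z = H ln(P₀/P).
P₀/P = 559/298 = 1.8758; ln(1.8758) = 0.62904.
z = 11510 × 0.62904 = 7240.3 m.

z ≈ 7200 m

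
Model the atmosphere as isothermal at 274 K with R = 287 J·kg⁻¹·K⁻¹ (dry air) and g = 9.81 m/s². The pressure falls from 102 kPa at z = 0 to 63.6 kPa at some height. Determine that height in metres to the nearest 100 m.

Scale height: H = RT/g = 287 × 274 / 9.81 = 8016.1 m.
Invert the barometric formula: z = H ln(P₀/P).
P₀/P = 102/63.6 = 1.6038; ln(1.6038) = 0.47238.
z = 8016.1 × 0.47238 = 3786.6 m.

z ≈ 3800 m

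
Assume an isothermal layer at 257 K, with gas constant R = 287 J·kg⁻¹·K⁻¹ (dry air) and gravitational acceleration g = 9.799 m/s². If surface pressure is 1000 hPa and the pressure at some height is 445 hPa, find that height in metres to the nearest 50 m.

Scale height: H = RT/g = 287 × 257 / 9.799 = 7527.2 m.
Invert the barometric formula: z = H ln(P₀/P).
P₀/P = 1000/445 = 2.2472; ln(2.2472) = 0.80968.
z = 7527.2 × 0.80968 = 6094.6 m.

z ≈ 6100 m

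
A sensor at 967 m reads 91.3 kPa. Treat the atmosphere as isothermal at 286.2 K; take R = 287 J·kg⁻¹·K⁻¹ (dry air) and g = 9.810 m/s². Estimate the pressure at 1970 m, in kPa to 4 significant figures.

Scale height: H = RT/g = 287 × 286.2 / 9.810 = 8373.0 m.
Between two levels, P₂ = P₁ exp(−Δz/H) with Δz = z₂ − z₁.
Δz = 1970.0 − 967.00 = 1003.0 m; Δz/H = 1003.0/8373.0 = 0.11979.
P₂ = 91.3 × exp(−0.11979) = 91.3 × 0.88711 = 80.993 kPa.

P ≈ 80.99 kPa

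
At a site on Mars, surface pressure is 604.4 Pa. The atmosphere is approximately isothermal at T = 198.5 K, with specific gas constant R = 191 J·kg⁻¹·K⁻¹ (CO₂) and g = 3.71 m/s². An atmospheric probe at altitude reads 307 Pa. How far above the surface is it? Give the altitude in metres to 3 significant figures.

z ≈ 6920 m

Scale height: H = RT/g = 191 × 198.5 / 3.71 = 10219 m.
Invert the barometric formula: z = H ln(P₀/P).
P₀/P = 604.4/307 = 1.9687; ln(1.9687) = 0.67737.
z = 10219 × 0.67737 = 6922.0 m.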